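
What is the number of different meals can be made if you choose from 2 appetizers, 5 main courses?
10

Reasoning: By the multiplication principle: 2 × 5 = 10.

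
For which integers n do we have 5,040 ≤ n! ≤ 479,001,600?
7, 8, 9, 10, 11, 12
n! is strictly increasing; 7! = 5,040 and 12! = 479,001,600, so valid n = 7, 8, 9, 10, 11, 12.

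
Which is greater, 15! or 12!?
15!=1,307,674,368,000, 12!=479,001,600. 15! > 12!.
Final answer: 15!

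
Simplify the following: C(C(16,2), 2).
C(16,2) = 120, then C(120, 2) = 7,140.
Final answer: 7,140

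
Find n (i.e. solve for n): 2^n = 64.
6
2^6 = 64, so n = 6.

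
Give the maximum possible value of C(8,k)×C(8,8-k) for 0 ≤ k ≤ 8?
4,900

Working:
C(8,k)·C(8,8-k) = C(8,k)², maximised at the centre k = 4: C(8,4)² = 4,900.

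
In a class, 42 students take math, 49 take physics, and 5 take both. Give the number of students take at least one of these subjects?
86

Explanation: |A∪B| = |A|+|B|-|A∩B| = 42+49-5 = 86.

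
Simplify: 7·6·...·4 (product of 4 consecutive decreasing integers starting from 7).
840

Working:
This is P(7,4) = 7!/(3)! = 840.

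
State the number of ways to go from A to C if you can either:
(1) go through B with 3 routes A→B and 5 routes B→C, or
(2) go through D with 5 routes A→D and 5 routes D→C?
40

Reasoning: Route via B: 3×5=15. Route via D: 5×5=25. Total: 40.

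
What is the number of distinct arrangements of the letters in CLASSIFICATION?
1,816,214,400

Solution: Word has 14 letters (C=2, L=1, A=2, S=2, I=3, F=1, T=1, O=1, N=1). Arrangements: 14!/Π(k!) = 1,816,214,400.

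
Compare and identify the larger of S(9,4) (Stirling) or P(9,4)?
S(9,4) = 4·S(8,4) + S(8,3) = 4·1,701 + 966 = 7,770; P(9,4) = 3,024.

Answer: S(9,4)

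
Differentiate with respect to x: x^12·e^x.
(12x^11 + x^12)e^x

Explanation: Product rule: d/dx[x^12]·e^x + x^12·d/dx[e^x] = 12x^{11}e^x + x^12e^x.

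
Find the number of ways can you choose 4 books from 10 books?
210

Explanation: C(10,4) = 10! / (4! × (10-4)!)
         = 10! / (4! × 6!)
         = 210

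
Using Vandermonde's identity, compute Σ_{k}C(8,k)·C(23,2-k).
465
= C(8+23,2) = C(31,2) = 465.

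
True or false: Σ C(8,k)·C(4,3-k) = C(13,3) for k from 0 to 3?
False

Explanation: Vandermonde's identity gives C(12,3) = 220; RHS C(13,3) = 286.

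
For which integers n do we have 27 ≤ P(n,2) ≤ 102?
6, 7, 8, 9, 10

P(5,2)=20; P(6,2)=30; P(7,2)=42; P(8,2)=56; P(9,2)=72; P(10,2)=90; P(11,2)=110. So valid n = 6, 7, 8, 9, 10.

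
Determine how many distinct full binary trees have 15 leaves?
Using the Catalan number formula: C_n = C(2n, n) / (n+1)
C_14 = C(28, 14) / (14+1)
     = 40116600 / 15
     = 2,674,440
Final answer: 2,674,440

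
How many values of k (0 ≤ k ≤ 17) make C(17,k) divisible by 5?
6
Checking C(17,k) mod 5 for k = 0..17: divisible at k = 3, 4, 8, 9, 13, 14. That's 6 values.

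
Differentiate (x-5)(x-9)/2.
d/dx[(x-5)(x-9)] = (x-9) + (x-5) = 2x - 14. Dividing by 2 gives (2x - 14)/2.
Final answer: (2x - 14)/2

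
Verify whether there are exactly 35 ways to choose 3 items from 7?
True
C(7,3) = 35.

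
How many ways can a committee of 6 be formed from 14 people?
C(14,6) = 14! / (6! × (14-6)!)
         = 14! / (6! × 8!)
         = 3,003
Final answer: 3,003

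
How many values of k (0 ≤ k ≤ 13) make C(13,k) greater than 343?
6

Row 13 is unimodal and symmetric about k=13/2. C(13,3)=286 ≤ 343; C(13,4)=715 > 343; by symmetry C(13,k) > 343 for k = 4..9. That's 9 - 4 + 1 = 6 values.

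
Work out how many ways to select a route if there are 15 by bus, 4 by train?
19

Reasoning: By the addition principle: 15 + 4 = 19.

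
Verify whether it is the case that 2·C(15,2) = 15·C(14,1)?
True
Absorption identity k·C(n,k) = n·C(n-1,k-1). LHS = 2·105 = 210; RHS = 15·14 = 210.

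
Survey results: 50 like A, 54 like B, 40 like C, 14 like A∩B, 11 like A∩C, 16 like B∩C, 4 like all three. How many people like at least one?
107

Explanation: |A∪B∪C| = 50+54+40-14-11-16+4 = 107.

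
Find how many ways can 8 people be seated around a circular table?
5,040

Reasoning: Circular arrangements: (8-1)! = 5,040.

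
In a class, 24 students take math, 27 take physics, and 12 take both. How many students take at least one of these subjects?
39
|A∪B| = |A|+|B|-|A∩B| = 24+27-12 = 39.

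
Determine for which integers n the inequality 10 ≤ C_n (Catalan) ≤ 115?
C_3=5; C_4=14; C_5=42; C_6=132. So valid n = 4, 5.
Final answer: 4, 5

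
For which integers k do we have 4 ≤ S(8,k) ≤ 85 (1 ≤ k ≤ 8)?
7

Explanation: S(8,1)=1; S(8,2)=127; S(8,3)=966; S(8,4)=1,701; S(8,5)=1,050; S(8,6)=266; S(8,7)=28; S(8,8)=1. So valid k = 7.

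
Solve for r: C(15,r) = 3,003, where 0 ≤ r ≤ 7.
C(15,r) is increasing for 0 ≤ r ≤ 7. Stepping up (C(15,r+1) = C(15,r)·(15−r)/(r+1)): C(15,1) = 15, C(15,2) = 105, C(15,3) = 455, C(15,4) = 1,365, C(15,5) = 3,003 ✓. So r = 5.

Answer: 5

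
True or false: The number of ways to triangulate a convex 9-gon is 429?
True

Solution: Triangulations of a convex 9-gon are counted by the Catalan number C_7: C_7 = C(14,7)/(7+1) = 3,432/8 = 429.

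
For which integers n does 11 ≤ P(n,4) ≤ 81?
P(3,4)=0; P(4,4)=24; P(5,4)=120. So valid n = 4.
Final answer: 4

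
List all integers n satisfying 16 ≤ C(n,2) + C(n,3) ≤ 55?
C(4,2)+C(4,3)=10; C(5,2)+C(5,3)=20; C(6,2)+C(6,3)=35; C(7,2)+C(7,3)=56. So valid n = 5, 6.
Final answer: 5, 6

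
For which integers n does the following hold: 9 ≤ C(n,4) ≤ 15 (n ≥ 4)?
6

Explanation: C(5,4)=5; C(6,4)=15; C(7,4)=35. So valid n = 6.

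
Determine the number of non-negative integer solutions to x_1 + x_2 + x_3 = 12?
91

Solution: C(12+3-1, 3-1) = 91.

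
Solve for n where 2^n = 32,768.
15

Reasoning: 32,768 = 1,024 × 32 = 2^10 × 2^5 = 2^15, so n = 15.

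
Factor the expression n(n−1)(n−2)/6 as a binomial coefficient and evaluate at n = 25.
n(n−1)(n−2)/6 = n!/(3!(n−3)!) = C(n,3). At n = 25: C(25,3) = 2,300.

Answer: C(n,3); C(25,3) = 2,300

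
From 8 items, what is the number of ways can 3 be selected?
56

Reasoning: C(8,3) = 8! / (3! × (8-3)!)
         = 8! / (3! × 5!)
         = 56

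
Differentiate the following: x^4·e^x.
Product rule: d/dx[x^4]·e^x + x^4·d/dx[e^x] = 4x^{3}e^x + x^4e^x.

Answer: (4x^3 + x^4)e^x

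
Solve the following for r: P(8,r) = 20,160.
P(8,r) = 8·7·…·(8−r+1), a product of r factors. Multiplying down from 8: 8 = 8; 8·7 = 56; 8·7·6 = 336; 8·7·6·5 = 1,680; 8·7·6·5·4 = 6,720; 8·7·6·5·4·3 = 20,160 ✓ (6 factors). So r = 6.
Final answer: 6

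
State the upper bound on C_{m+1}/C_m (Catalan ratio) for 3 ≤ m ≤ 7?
10/3

Explanation: C_{m+1}/C_m = 2(2m+1)/(m+2), which increases with m. Maximum at m = 7: 2·15/9 = 10/3.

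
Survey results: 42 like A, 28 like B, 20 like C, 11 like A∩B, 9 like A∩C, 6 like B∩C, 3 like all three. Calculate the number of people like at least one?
67

Working:
|A∪B∪C| = 42+28+20-11-9-6+3 = 67.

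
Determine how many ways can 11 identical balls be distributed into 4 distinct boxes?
364
C(11+4-1, 4-1) = C(14, 3) = 364.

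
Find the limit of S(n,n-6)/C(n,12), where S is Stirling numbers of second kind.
The leading term of S(n,n-6) as a polynomial in n is (11)!!·C(n,12), so the ratio → (11)!! = 10395.

Answer: 10395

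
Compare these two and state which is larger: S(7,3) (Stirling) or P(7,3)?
S(7,3)

Explanation: S(7,3) = 3·S(6,3) + S(6,2) = 3·90 + 31 = 301; P(7,3) = 210.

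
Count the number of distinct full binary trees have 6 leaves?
42
Using the Catalan number formula: C_n = C(2n, n) / (n+1)
C_5 = C(10, 5) / (5+1)
     = 252 / 6
     = 42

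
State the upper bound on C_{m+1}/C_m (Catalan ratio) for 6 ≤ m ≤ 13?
18/5

Explanation: C_{m+1}/C_m = 2(2m+1)/(m+2), which increases with m. Maximum at m = 13: 2·27/15 = 18/5.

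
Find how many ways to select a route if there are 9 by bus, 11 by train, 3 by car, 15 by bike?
38

Reasoning: By the addition principle: 9 + 11 + 3 + 15 = 38.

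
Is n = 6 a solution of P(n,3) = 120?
Yes

Working:
P(6,3) = 6·5·4 = 120, which equals 120.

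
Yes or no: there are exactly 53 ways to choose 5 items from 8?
No

Explanation: C(8,5) = 56 ≠ 53.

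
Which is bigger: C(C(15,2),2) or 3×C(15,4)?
C(C(15,2),2)

C(C(15,2),2)=5,460, 3×C(15,4)=4,095.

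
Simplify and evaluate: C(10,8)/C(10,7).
3/8

Working:
C(n,k+1)/C(n,k) = (n−k)/(k+1). Here (10−7)/(7+1) = 3/8 = 3/8.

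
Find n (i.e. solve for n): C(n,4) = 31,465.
31

Explanation: C(n,4) = n(n−1)(n−2)(n−3)/4! is increasing in n, and n(n−1)(n−2)(n−3) = 4!·31,465 = 755,160 ≈ (n−1.5)^4 gives n ≈ 31.0. Check: C(29,4) = 23,751, C(30,4) = 27,405, C(31,4) = 31,465 ✓. So n = 31.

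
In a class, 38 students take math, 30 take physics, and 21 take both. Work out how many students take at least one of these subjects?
47

Explanation: |A∪B| = |A|+|B|-|A∩B| = 38+30-21 = 47.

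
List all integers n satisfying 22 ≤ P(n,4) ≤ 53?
P(3,4)=0; P(4,4)=24; P(5,4)=120. So valid n = 4.

Answer: 4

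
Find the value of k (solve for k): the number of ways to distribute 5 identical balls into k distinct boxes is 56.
4

Working:
Stars and bars: the count is C(5+k−1, k−1), increasing in k. k=2: C(6,1) = 6, k=3: C(7,2) = 21, k=4: C(8,3) = 56 ✓. So k = 4.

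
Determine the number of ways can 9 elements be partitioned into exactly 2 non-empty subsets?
255

Reasoning: This equals S(9,2), the Stirling number of the 2nd kind.
Using the Stirling recurrence: S(n,k) = k·S(n-1,k) + S(n-1,k-1)
S(9,2) = 2·S(8,2) + S(8,1)
         = 2·127 + 1
         = 254 + 1
         = 255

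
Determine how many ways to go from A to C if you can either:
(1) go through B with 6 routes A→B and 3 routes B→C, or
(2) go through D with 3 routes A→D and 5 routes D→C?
33

Route via B: 6×3=18. Route via D: 3×5=15. Total: 33.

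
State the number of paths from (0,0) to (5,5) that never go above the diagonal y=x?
42

Working:
Counted by the Catalan number C_5: C_5 = C(10,5)/(5+1) = 252/6 = 42.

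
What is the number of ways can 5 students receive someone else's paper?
Using D(n) = (n-1)[D(n-1) + D(n-2)]:
D(5) = (5-1) × [D(4) + D(3)]
      = 4 × [9 + 2]
      = 4 × 11
      = 44
Final answer: 44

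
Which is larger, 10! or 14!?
14!

Solution: 10!=3,628,800, 14!=87,178,291,200. 14! > 10!.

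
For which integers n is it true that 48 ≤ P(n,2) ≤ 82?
8, 9
P(7,2)=42; P(8,2)=56; P(9,2)=72; P(10,2)=90. So valid n = 8, 9.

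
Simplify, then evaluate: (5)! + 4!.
(5)! + 4! = (5)·4! + 4! = (5+1)·4! = 6·4! = 144.

Answer: 144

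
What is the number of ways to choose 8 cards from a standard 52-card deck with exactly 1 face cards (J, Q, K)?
223,722,720

Reasoning: 12 face cards and 40 non-face cards: C(12,1) × C(40,7) = 12 × 18,643,560 = 223,722,720.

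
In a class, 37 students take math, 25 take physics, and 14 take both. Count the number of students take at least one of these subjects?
48

|A∪B| = |A|+|B|-|A∩B| = 37+25-14 = 48.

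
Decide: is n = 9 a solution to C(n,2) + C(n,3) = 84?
No
C(9,2) + C(9,3) = 36 + 84 = 120, which does not equal 84.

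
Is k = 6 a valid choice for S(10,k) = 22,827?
Yes

Solution: S(10,6) = 6·S(9,6) + S(9,5) = 6·2,646 + 6,951 = 22,827, which equals 22,827.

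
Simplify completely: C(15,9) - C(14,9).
3,003

Explanation: C(15,9) - C(14,9) = C(14,8) = 3,003.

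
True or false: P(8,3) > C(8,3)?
True

Solution: P(8,3) = 336 and C(8,3) = 56; P(n,r) = r! × C(n,r) so P > C whenever r ≥ 2.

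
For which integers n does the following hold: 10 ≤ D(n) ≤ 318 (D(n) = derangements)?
5, 6

Reasoning: Using D(n) = (n−1)[D(n−1) + D(n−2)] with D(1)=0, D(2)=1: D(4)=9; D(5)=44; D(6)=265; D(7)=1,854. So valid n = 5, 6.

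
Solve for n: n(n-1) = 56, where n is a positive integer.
8

Working:
n² − n − 56 = 0, so n = (1 ± √(1 + 4·56))/2 = (1 ± √225)/2 = (1 ± 15)/2, i.e. n = 8 or n = -7. Taking the positive root, n = 8 (check: 8×7 = 56).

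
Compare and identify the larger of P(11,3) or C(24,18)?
C(24,18)
P(11,3)=990, C(24,18)=134,596.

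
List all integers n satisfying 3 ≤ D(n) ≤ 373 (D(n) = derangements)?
4, 5, 6

Using D(n) = (n−1)[D(n−1) + D(n−2)] with D(1)=0, D(2)=1: D(3)=2; D(4)=9; D(5)=44; D(6)=265; D(7)=1,854. So valid n = 4, 5, 6.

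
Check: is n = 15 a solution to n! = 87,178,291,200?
No

Working:
15! = 15·14! = 15·87,178,291,200 = 1,307,674,368,000, which does not equal 87,178,291,200.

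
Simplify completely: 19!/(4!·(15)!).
3,876

Reasoning: This is C(19,4) = 3,876.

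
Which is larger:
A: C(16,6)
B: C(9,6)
A

A=C(16,6)=8,008, B=C(9,6)=84.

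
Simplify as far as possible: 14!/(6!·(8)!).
3,003

Explanation: This is C(14,6) = 3,003.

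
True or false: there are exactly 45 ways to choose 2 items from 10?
C(10,2) = 45.
Final answer: True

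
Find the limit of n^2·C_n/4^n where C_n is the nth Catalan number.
∞

Reasoning: C_n ~ 4^n/(n^(3/2)√π), so n^2·C_n/4^n ~ n^(2 − 3/2)/√π → ∞.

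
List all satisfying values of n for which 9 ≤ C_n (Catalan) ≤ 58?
C_3=5; C_4=14; C_5=42; C_6=132. So valid n = 4, 5.

Answer: 4, 5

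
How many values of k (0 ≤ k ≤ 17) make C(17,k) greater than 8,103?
6

Explanation: Row 17 is unimodal and symmetric about k=17/2. C(17,5)=6,188 ≤ 8,103; C(17,6)=12,376 > 8,103; by symmetry C(17,k) > 8,103 for k = 6..11. That's 11 - 6 + 1 = 6 values.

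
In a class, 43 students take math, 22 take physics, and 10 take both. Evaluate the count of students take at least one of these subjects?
|A∪B| = |A|+|B|-|A∩B| = 43+22-10 = 55.
Final answer: 55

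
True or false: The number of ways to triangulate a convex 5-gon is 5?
True

Triangulations of a convex 5-gon are counted by the Catalan number C_3: C_3 = C(6,3)/(3+1) = 20/4 = 5.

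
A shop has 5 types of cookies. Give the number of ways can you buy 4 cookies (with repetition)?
70

Explanation: Stars and bars: C(4+5-1, 4) = C(8, 4) = 70.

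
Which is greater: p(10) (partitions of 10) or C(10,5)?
C(10,5)

Reasoning: Pentagonal recurrence p(n) = p(n−1) + p(n−2) − p(n−5) − p(n−7) + …: p(10) = p(9) + p(8) − p(5) − p(3) = 30 + 22 − 7 − 3 = 42; C(10,5) = 252.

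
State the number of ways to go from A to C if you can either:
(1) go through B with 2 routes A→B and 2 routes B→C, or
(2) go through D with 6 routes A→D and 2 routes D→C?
16

Solution: Route via B: 2×2=4. Route via D: 6×2=12. Total: 16.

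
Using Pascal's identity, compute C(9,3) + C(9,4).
210
C(9,3) + C(9,4) = C(10,4) = 210.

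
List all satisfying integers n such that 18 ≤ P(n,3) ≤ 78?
4, 5

Working:
P(3,3)=6; P(4,3)=24; P(5,3)=60; P(6,3)=120. So valid n = 4, 5.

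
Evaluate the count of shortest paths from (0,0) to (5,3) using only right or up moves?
56

Solution: Choose 5 rights from 8 moves: C(8,5) = 56.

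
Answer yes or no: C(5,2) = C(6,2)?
No

LHS = C(5,2) = 10; RHS = C(6,2) = 15. 10 ≠ 15, so the statement does not hold.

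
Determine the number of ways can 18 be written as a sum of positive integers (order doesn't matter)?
385
Pentagonal recurrence p(n) = p(n−1) + p(n−2) − p(n−5) − p(n−7) + …: p(18) = p(17) + p(16) − p(13) − p(11) + p(6) + p(3) = 297 + 231 − 101 − 56 + 11 + 3 = 385.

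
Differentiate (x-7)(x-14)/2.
(2x - 21)/2

Working:
d/dx[(x-7)(x-14)] = (x-14) + (x-7) = 2x - 21. Dividing by 2 gives (2x - 21)/2.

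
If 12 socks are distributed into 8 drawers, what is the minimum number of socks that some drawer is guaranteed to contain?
2
Pigeonhole: ⌈12/8⌉ = 2.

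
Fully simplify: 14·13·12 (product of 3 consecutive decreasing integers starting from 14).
2,184

Solution: This is P(14,3) = 14!/(11)! = 2,184.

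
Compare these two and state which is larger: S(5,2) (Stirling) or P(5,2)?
P(5,2)

Explanation: S(5,2) = 2·S(4,2) + S(4,1) = 2·7 + 1 = 15; P(5,2) = 20.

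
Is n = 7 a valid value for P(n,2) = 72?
No

Reasoning: P(7,2) = 7·6 = 42, which does not equal 72.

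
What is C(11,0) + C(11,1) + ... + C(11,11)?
2,048
Sum of binomial coefficients = 2^11 = 2,048.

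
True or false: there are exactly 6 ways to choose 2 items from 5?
False

Solution: C(5,2) = 10 ≠ 6.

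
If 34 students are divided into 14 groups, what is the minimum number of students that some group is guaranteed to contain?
3

Solution: Pigeonhole: ⌈34/14⌉ = 3.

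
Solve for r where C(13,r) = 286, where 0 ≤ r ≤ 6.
C(13,r) is increasing for 0 ≤ r ≤ 6. Stepping up (C(13,r+1) = C(13,r)·(13−r)/(r+1)): C(13,1) = 13, C(13,2) = 78, C(13,3) = 286 ✓. So r = 3.

Answer: 3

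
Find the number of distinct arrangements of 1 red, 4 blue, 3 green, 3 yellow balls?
46,200

Explanation: Multinomial: 11!/(1! × 4! × 3! × 3!) = 46,200.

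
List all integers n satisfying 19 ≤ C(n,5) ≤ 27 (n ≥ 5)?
7

C(6,5)=6; C(7,5)=21; C(8,5)=56. So valid n = 7.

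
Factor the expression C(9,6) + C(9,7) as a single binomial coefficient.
By Pascal's identity: C(9,6) + C(9,7) = C(10,7) = 120.

Answer: C(10,7)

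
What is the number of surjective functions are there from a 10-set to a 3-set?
55,980

Working:
Onto functions = 3! × S(10,3)
First compute S(10,3) via recurrence:
Using the Stirling recurrence: S(n,k) = k·S(n-1,k) + S(n-1,k-1)
S(10,3) = 3·S(9,3) + S(9,2)
         = 3·3025 + 255
         = 9075 + 255
         = 9,330
Then: 6 × 9330 = 55,980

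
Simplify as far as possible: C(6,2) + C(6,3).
35

Reasoning: By Pascal's identity: C(7,3) = 35.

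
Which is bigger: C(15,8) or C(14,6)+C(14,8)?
C(15,8)=6,435; C(14,6)+C(14,8)=3,003+3,003=6,006.
Final answer: C(15,8)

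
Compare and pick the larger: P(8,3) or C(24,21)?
C(24,21)
P(8,3)=336, C(24,21)=2,024.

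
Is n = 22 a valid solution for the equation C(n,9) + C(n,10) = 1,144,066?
C(22,9) + C(22,10) = 497,420 + 646,646 = 1,144,066, which equals 1,144,066.

Answer: Yes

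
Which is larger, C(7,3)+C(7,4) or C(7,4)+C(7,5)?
C(7,3)+C(7,4)

Explanation: First=70, Second=56.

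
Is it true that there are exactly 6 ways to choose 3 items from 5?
C(5,3) = 10 ≠ 6.
Final answer: False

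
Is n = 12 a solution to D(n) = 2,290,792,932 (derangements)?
No
D(12) = (12-1)·[D(11) + D(10)] = 11·[14,684,570 + 1,334,961] = 176,214,841, which does not equal 2,290,792,932.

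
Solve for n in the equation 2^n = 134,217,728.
27
134,217,728 = 1,024 × 1,024 × 128 = 2^10 × 2^10 × 2^7 = 2^27, so n = 27.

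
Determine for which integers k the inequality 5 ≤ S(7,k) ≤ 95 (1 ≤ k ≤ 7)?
2, 6

Solution: S(7,1)=1; S(7,2)=63; S(7,3)=301; S(7,4)=350; S(7,5)=140; S(7,6)=21; S(7,7)=1. So valid k = 2, 6.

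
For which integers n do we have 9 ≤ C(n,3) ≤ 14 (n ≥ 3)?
5
C(4,3)=4; C(5,3)=10; C(6,3)=20. So valid n = 5.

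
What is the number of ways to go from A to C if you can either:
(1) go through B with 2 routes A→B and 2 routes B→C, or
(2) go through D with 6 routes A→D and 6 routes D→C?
40

Explanation: Route via B: 2×2=4. Route via D: 6×6=36. Total: 40.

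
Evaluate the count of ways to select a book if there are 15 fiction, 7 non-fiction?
22

Solution: By the addition principle: 15 + 7 = 22.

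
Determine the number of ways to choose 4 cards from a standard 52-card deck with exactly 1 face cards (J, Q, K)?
118,560

Explanation: 12 face cards and 40 non-face cards: C(12,1) × C(40,3) = 12 × 9,880 = 118,560.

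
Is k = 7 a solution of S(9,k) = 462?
S(9,7) = 7·S(8,7) + S(8,6) = 7·28 + 266 = 462, which equals 462.

Answer: Yes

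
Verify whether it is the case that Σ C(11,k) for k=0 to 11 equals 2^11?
Binomial theorem: Σ C(11,k) = (1+1)^11 = 2^11 = 2,048; RHS 2^11 = 2,048.
Final answer: True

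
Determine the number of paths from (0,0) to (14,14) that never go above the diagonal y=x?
2,674,440

Explanation: Counted by the Catalan number C_14: C_14 = C(28,14)/(14+1) = 40,116,600/15 = 2,674,440.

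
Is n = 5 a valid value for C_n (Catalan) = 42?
Yes

Reasoning: C_5 = C(10,5)/(5+1) = 252/6 = 42, which equals 42.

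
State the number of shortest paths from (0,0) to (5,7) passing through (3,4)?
To (3,4): C(7,3)=35. From there: C(5,2)=10. Total: 350.

Answer: 350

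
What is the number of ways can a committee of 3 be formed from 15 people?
455

Explanation: C(15,3) = 15! / (3! × (15-3)!)
         = 15! / (3! × 12!)
         = 455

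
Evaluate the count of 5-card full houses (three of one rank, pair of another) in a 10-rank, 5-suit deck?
9,000
Triple rank: 10. Triple suits: C(5,3)=10. Pair rank: 9. Pair suits: C(5,2)=10. Total: 9,000.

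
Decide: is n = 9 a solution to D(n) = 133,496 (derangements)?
Yes

Reasoning: D(9) = (9-1)·[D(8) + D(7)] = 8·[14,833 + 1,854] = 133,496, which equals 133,496.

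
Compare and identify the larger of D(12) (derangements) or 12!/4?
D(12)

Explanation: D(12) = (12-1)·[D(11) + D(10)] = 11·[14,684,570 + 1,334,961] = 176,214,841; 12!/4 = 479,001,600/4 = 119,750,400.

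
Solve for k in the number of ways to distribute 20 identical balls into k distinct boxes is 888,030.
8

Reasoning: Stars and bars: the count is C(20+k−1, k−1), increasing in k. k=6: C(25,5) = 53,130, k=7: C(26,6) = 230,230, k=8: C(27,7) = 888,030 ✓. So k = 8.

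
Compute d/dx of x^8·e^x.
(8x^7 + x^8)e^x

Product rule: d/dx[x^8]·e^x + x^8·d/dx[e^x] = 8x^{7}e^x + x^8e^x.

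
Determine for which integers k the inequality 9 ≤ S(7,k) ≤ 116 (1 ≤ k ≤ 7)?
2, 6

Explanation: S(7,1)=1; S(7,2)=63; S(7,3)=301; S(7,4)=350; S(7,5)=140; S(7,6)=21; S(7,7)=1. So valid k = 2, 6.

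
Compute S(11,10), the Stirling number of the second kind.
Using the Stirling recurrence: S(n,k) = k·S(n-1,k) + S(n-1,k-1)
S(11,10) = 10·S(10,10) + S(10,9)
         = 10·1 + 45
         = 10 + 45
         = 55

Answer: 55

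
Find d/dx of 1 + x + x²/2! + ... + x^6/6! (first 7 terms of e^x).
1 + x + x²/2! + ... + x^5/5!

Reasoning: Differentiating term by term gives the first 6 terms of e^x.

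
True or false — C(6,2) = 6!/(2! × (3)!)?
False

Explanation: The correct denominator is 2!×4!, giving C(6,2) = 15; the stated RHS is 6!/(2!×3!) = 60 ≠ 15, so the statement does not hold.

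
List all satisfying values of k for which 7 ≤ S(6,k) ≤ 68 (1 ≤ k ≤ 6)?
S(6,1)=1; S(6,2)=31; S(6,3)=90; S(6,4)=65; S(6,5)=15; S(6,6)=1. So valid k = 2, 4, 5.
Final answer: 2, 4, 5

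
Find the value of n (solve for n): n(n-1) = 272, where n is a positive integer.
17

Explanation: n² − n − 272 = 0, so n = (1 ± √(1 + 4·272))/2 = (1 ± √1,089)/2 = (1 ± 33)/2, i.e. n = 17 or n = -16. Taking the positive root, n = 17 (check: 17×16 = 272).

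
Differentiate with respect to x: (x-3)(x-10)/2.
d/dx[(x-3)(x-10)] = (x-10) + (x-3) = 2x - 13. Dividing by 2 gives (2x - 13)/2.
Final answer: (2x - 13)/2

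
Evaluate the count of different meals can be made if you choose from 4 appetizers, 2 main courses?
8

Working:
By the multiplication principle: 4 × 2 = 8.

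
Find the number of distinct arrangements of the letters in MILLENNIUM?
Word has 10 letters (M=2, I=2, L=2, E=1, N=2, U=1). Arrangements: 10!/Π(k!) = 226,800.

Answer: 226,800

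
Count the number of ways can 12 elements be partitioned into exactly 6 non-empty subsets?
1,323,652

Reasoning: This equals S(12,6), the Stirling number of the 2nd kind.
Using the Stirling recurrence: S(n,k) = k·S(n-1,k) + S(n-1,k-1)
S(12,6) = 6·S(11,6) + S(11,5)
         = 6·179487 + 246730
         = 1076922 + 246730
         = 1,323,652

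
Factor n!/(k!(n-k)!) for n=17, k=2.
This is the binomial coefficient C(17,2) = 136.

Answer: C(17,2) = 136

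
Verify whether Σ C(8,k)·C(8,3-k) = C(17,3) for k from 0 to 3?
False

Vandermonde's identity gives C(16,3) = 560; RHS C(17,3) = 680.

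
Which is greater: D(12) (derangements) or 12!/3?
D(12)

D(12) = (12-1)·[D(11) + D(10)] = 11·[14,684,570 + 1,334,961] = 176,214,841; 12!/3 = 479,001,600/3 = 159,667,200.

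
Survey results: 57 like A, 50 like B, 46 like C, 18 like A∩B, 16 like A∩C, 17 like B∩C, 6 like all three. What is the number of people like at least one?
|A∪B∪C| = 57+50+46-18-16-17+6 = 108.
Final answer: 108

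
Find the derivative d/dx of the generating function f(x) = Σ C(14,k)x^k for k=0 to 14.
Term-by-term differentiation gives Σ k·C(14,k)x^{k-1} for k=1 to 14.

Answer: Σ k·C(14,k)x^(k-1) for k=1 to 14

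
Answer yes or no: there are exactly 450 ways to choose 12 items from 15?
C(15,12) = 455 ≠ 450.
Final answer: No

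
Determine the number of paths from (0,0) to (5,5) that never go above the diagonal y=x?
42

Explanation: Counted by the Catalan number C_5: C_5 = C(10,5)/(5+1) = 252/6 = 42.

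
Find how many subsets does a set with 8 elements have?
256

Each element can be included or excluded: 2^8 = 256.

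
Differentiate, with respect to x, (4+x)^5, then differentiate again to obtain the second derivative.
20(4+x)^3

Reasoning: First derivative: 5(4+x)^{4}. Second derivative: 5·4·(4+x)^{3} = 20(4+x)^{3}.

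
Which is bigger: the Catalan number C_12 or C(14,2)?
C_12

Reasoning: C_12 = C(24,12)/(12+1) = 2,704,156/13 = 208,012; C(14,2) = 91.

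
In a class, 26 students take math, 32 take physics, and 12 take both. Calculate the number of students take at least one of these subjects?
46

Explanation: |A∪B| = |A|+|B|-|A∩B| = 26+32-12 = 46.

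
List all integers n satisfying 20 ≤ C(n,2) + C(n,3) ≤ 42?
5, 6

Explanation: C(4,2)+C(4,3)=10; C(5,2)+C(5,3)=20; C(6,2)+C(6,3)=35; C(7,2)+C(7,3)=56. So valid n = 5, 6.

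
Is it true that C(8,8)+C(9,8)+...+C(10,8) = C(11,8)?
False

Working:
Hockey stick identity gives Σ = C(11,9) = 55; RHS C(11,8) = 165.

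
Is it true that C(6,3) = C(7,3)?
False

Explanation: LHS = C(6,3) = 20; RHS = C(7,3) = 35. 20 ≠ 35, so the statement does not hold.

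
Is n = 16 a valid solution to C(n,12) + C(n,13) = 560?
No
C(16,12) + C(16,13) = 1,820 + 560 = 2,380, which does not equal 560.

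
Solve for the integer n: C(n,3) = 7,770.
37

C(n,3) = n(n−1)(n−2)/3! is increasing in n, and n(n−1)(n−2) = 3!·7,770 = 46,620 ≈ (n−1)^3 gives n ≈ 37.0. Check: C(35,3) = 6,545, C(36,3) = 7,140, C(37,3) = 7,770 ✓. So n = 37.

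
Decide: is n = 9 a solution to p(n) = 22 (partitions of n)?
No
Pentagonal recurrence p(n) = p(n−1) + p(n−2) − p(n−5) − p(n−7) + …: p(9) = p(8) + p(7) − p(4) − p(2) = 22 + 15 − 5 − 2 = 30, which does not equal 22.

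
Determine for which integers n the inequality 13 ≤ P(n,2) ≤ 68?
5, 6, 7, 8
P(4,2)=12; P(5,2)=20; P(6,2)=30; P(7,2)=42; P(8,2)=56; P(9,2)=72. So valid n = 5, 6, 7, 8.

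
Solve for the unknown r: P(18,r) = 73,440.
4

Explanation: P(18,r) = 18·17·…·(18−r+1), a product of r factors. Multiplying down from 18: 18 = 18; 18·17 = 306; 18·17·16 = 4,896; 18·17·16·15 = 73,440 ✓ (4 factors). So r = 4.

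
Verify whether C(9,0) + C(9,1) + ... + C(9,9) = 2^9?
True

Binomial theorem with x = y = 1: Σ C(9,i) = (1+1)^9 = 2^9 = 512. The statement holds.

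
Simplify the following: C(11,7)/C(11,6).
5/7
C(n,k+1)/C(n,k) = (n−k)/(k+1). Here (11−6)/(6+1) = 5/7 = 5/7.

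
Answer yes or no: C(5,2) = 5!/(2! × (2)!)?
The correct denominator is 2!×3!, giving C(5,2) = 10; the stated RHS is 5!/(2!×2!) = 30 ≠ 10, so the statement does not hold.

Answer: No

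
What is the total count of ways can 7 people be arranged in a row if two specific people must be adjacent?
1,440

Reasoning: Treat pair as unit: (7-1)! arrangements × 2 internal orders = 1,440.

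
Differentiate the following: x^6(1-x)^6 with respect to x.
Product rule: 6x^{5}(1-x)^{6} + x^6·(-6)(1-x)^{5}.
Final answer: 6x^5(1-x)^6 - 6x^6(1-x)^5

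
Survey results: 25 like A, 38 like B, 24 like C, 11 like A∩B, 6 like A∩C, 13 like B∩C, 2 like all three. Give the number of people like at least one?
|A∪B∪C| = 25+38+24-11-6-13+2 = 59.
Final answer: 59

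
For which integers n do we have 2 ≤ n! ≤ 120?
n! is strictly increasing; 2! = 2 and 5! = 120, so valid n = 2, 3, 4, 5.

Answer: 2, 3, 4, 5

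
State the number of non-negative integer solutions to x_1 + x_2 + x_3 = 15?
136

Explanation: C(15+3-1, 3-1) = 136.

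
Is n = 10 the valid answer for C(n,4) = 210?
C(10,4) = 10·9·8·7/4! = 5,040/24 = 210, which equals 210.
Final answer: Yes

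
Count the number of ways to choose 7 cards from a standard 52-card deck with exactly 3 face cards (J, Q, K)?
20,105,800
12 face cards and 40 non-face cards: C(12,3) × C(40,4) = 220 × 91,390 = 20,105,800.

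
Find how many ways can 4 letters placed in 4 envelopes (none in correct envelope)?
9

Using D(n) = (n-1)[D(n-1) + D(n-2)]:
D(4) = (4-1) × [D(3) + D(2)]
      = 3 × [2 + 1]
      = 3 × 3
      = 9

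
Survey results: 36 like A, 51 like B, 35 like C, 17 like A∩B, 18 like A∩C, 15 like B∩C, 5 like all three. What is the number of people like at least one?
77

Solution: |A∪B∪C| = 36+51+35-17-18-15+5 = 77.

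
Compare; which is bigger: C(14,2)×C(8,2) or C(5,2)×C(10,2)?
C(14,2)×C(8,2)

Solution: C(14,2)×C(8,2)=2,548, C(5,2)×C(10,2)=450.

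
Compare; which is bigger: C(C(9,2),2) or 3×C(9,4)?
C(C(9,2),2)

Reasoning: C(C(9,2),2)=630, 3×C(9,4)=378.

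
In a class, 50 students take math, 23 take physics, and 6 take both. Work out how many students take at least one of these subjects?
67
|A∪B| = |A|+|B|-|A∩B| = 50+23-6 = 67.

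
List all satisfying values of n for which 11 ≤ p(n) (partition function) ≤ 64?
6, 7, 8, 9, 10, 11

Reasoning: Tabulating p(n) via p(n) = p(n−1) + p(n−2) − p(n−5) − p(n−7) + …: p(5)=7; p(6)=11; p(7)=15; p(8)=22; p(9)=30; p(10)=42; p(11)=56; p(12)=77. So valid n = 6, 7, 8, 9, 10, 11.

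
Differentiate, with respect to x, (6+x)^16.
16(6+x)^15

Using the power rule: d/dx (6+x)^16 = 16(6+x)^{15}.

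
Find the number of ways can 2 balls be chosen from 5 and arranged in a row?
20

Working:
P(5,2) = 5!/(5-2)! = 20.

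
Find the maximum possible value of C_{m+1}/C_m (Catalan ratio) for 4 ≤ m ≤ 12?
25/7

Working:
C_{m+1}/C_m = 2(2m+1)/(m+2), which increases with m. Maximum at m = 12: 2·25/14 = 25/7.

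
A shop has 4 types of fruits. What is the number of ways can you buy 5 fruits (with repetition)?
56
Stars and bars: C(5+4-1, 5) = C(8, 5) = 56.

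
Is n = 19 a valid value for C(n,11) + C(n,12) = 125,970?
Yes
C(19,11) + C(19,12) = 75,582 + 50,388 = 125,970, which equals 125,970.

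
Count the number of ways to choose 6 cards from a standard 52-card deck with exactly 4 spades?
13 spades and 39 non-spades: C(13,4) × C(39,2) = 715 × 741 = 529,815.
Final answer: 529,815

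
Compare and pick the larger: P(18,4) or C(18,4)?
P(18,4)

Solution: P(18,4)=73,440, C(18,4)=3,060.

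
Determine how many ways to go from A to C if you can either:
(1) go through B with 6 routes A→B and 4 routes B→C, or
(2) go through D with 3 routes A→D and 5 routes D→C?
39

Solution: Route via B: 6×4=24. Route via D: 3×5=15. Total: 39.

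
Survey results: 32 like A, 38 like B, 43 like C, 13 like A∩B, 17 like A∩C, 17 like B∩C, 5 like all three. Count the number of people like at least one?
71

Solution: |A∪B∪C| = 32+38+43-13-17-17+5 = 71.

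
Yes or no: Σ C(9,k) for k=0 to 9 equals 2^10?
No
Binomial theorem: Σ C(9,k) = (1+1)^9 = 2^9 = 512; RHS 2^10 = 1,024.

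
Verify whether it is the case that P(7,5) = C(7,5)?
False

P(7,5) = 2,520 but C(7,5) = 21; they differ by a factor of 5! = 120, so the statement does not hold.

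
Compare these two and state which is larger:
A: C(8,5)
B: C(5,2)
A
A=C(8,5)=56, B=C(5,2)=10.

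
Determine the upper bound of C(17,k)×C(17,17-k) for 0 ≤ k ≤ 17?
590,976,100

Explanation: C(17,k)·C(17,17-k) = C(17,k)², maximised at the centre k = 8: C(17,8)² = 590,976,100.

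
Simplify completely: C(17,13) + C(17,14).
3,060

Solution: By Pascal's identity: C(18,14) = 3,060.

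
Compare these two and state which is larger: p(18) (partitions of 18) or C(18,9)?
C(18,9)

Solution: Pentagonal recurrence p(n) = p(n−1) + p(n−2) − p(n−5) − p(n−7) + …: p(18) = p(17) + p(16) − p(13) − p(11) + p(6) + p(3) = 297 + 231 − 101 − 56 + 11 + 3 = 385; C(18,9) = 48,620.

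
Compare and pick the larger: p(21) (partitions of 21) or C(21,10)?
C(21,10)

Working:
Pentagonal recurrence p(n) = p(n−1) + p(n−2) − p(n−5) − p(n−7) + …: p(21) = p(20) + p(19) − p(16) − p(14) + p(9) + p(6) = 627 + 490 − 231 − 135 + 30 + 11 = 792; C(21,10) = 352,716.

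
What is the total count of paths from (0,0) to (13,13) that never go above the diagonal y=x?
742,900

Reasoning: Counted by the Catalan number C_13: C_13 = C(26,13)/(13+1) = 10,400,600/14 = 742,900.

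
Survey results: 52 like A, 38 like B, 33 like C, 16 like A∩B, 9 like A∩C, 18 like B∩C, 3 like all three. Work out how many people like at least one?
83

Explanation: |A∪B∪C| = 52+38+33-16-9-18+3 = 83.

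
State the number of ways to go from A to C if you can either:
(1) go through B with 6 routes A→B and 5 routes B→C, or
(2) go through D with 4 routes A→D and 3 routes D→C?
Route via B: 6×5=30. Route via D: 4×3=12. Total: 42.
Final answer: 42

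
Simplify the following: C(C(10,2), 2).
990

Solution: C(10,2) = 45, then C(45, 2) = 990.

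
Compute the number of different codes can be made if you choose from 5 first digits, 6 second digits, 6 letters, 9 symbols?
1,620

Explanation: By the multiplication principle: 5 × 6 × 6 × 9 = 1,620.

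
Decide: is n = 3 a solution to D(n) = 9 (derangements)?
No

Explanation: D(3) = (3-1)·[D(2) + D(1)] = 2·[1 + 0] = 2, which does not equal 9.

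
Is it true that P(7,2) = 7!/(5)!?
Permutation formula P(n,k) = n!/(n-k)!: 7!/5! = 5,040/120 = 42 = P(7,2). The statement holds.
Final answer: True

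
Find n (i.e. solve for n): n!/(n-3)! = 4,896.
18

Explanation: n!/(n-3)! = n×(n-1)×(n-2), a product of 3 consecutive integers ≈ (n−1)^3. 4,896^(1/3) + 1 ≈ 18.0; check n = 18: 18×17×16 = 4,896 ✓. So n = 18.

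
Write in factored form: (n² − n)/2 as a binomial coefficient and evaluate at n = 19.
C(n,2); C(19,2) = 171

Reasoning: (n² − n)/2 = n(n−1)/2 = C(n,2). At n = 19: C(19,2) = 171.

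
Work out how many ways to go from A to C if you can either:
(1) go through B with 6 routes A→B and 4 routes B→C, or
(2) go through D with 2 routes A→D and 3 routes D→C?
30

Working:
Route via B: 6×4=24. Route via D: 2×3=6. Total: 30.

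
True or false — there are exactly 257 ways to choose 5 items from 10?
False

C(10,5) = 252 ≠ 257.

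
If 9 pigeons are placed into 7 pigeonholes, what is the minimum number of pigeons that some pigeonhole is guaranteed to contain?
Pigeonhole: ⌈9/7⌉ = 2.

Answer: 2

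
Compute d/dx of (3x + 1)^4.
12(3x + 1)^3
Chain rule: 4(3x+1)^{3} × 3 = 12(3x+1)^{3}.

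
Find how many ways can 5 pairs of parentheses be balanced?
42

Solution: Using the Catalan number formula: C_n = C(2n, n) / (n+1)
C_5 = C(10, 5) / (5+1)
     = 252 / 6
     = 42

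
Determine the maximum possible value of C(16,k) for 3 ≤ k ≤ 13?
12,870

Working:
C(16,k) is maximised at the centre of the row: C(16,8) = 12,870.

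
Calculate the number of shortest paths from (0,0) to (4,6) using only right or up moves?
210

Explanation: Choose 4 rights from 10 moves: C(10,4) = 210.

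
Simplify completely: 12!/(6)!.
665,280

Solution: This equals 12×11×...×7 = 665,280.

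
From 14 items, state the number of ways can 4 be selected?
C(14,4) = 14! / (4! × (14-4)!)
         = 14! / (4! × 10!)
         = 1,001
Final answer: 1,001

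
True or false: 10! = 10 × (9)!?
By definition n! = n × (n-1)!, so 10! = 10 × 9!.

Answer: True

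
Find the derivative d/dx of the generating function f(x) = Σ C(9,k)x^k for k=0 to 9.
Σ k·C(9,k)x^(k-1) for k=1 to 9

Working:
Term-by-term differentiation gives Σ k·C(9,k)x^{k-1} for k=1 to 9.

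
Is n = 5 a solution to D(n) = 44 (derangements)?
Yes

Working:
D(5) = (5-1)·[D(4) + D(3)] = 4·[9 + 2] = 44, which equals 44.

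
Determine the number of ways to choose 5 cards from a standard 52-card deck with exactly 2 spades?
712,842

Solution: 13 spades and 39 non-spades: C(13,2) × C(39,3) = 78 × 9139 = 712,842.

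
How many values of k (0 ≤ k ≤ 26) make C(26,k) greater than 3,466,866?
7

Working:
Row 26 is unimodal and symmetric about k=26/2. C(26,9)=3,124,550 ≤ 3,466,866; C(26,10)=5,311,735 > 3,466,866; by symmetry C(26,k) > 3,466,866 for k = 10..16. That's 16 - 10 + 1 = 7 values.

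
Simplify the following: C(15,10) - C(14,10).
C(15,10) - C(14,10) = C(14,9) = 2,002.

Answer: 2,002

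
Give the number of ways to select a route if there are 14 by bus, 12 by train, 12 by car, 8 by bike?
By the addition principle: 14 + 12 + 12 + 8 = 46.
Final answer: 46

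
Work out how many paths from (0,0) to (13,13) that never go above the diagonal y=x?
742,900

Solution: Counted by the Catalan number C_13: C_13 = C(26,13)/(13+1) = 10,400,600/14 = 742,900.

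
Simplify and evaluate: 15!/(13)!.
210

Explanation: This equals 15×14 = 210.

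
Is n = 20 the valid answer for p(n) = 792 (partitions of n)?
No

Explanation: Pentagonal recurrence p(n) = p(n−1) + p(n−2) − p(n−5) − p(n−7) + …: p(20) = p(19) + p(18) − p(15) − p(13) + p(8) + p(5) = 490 + 385 − 176 − 101 + 22 + 7 = 627, which does not equal 792.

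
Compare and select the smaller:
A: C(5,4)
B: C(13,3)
A

Explanation: A=C(5,4)=5, B=C(13,3)=286.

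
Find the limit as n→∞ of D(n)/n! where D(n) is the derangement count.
1/e

Working:
D(n)/n! → 1/e ≈ 0.3679 as n → ∞.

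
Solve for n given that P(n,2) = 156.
13
P(n,2) = n(n−1) is increasing in n; n(n−1) ≈ (n−0.5)^2 = 156 gives n ≈ 13.0. Check: P(11,2) = 110, P(12,2) = 132, P(13,2) = 156 ✓. So n = 13.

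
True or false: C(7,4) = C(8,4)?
False

Explanation: LHS = C(7,4) = 35; RHS = C(8,4) = 70. 35 ≠ 70, so the statement does not hold.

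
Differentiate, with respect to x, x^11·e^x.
(11x^10 + x^11)e^x

Explanation: Product rule: d/dx[x^11]·e^x + x^11·d/dx[e^x] = 11x^{10}e^x + x^11e^x.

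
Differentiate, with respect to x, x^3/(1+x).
(3x^2(1+x) - x^3)/(1+x)²

Solution: Quotient rule: [3x^{2}(1+x) - x^3]/(1+x)².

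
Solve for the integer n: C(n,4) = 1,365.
15

Explanation: C(n,4) = n(n−1)(n−2)(n−3)/4! is increasing in n, and n(n−1)(n−2)(n−3) = 4!·1,365 = 32,760 ≈ (n−1.5)^4 gives n ≈ 15.0. Check: C(13,4) = 715, C(14,4) = 1,001, C(15,4) = 1,365 ✓. So n = 15.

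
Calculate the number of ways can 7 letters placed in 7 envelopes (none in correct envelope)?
Using D(n) = (n-1)[D(n-1) + D(n-2)]:
D(7) = (7-1) × [D(6) + D(5)]
      = 6 × [265 + 44]
      = 6 × 309
      = 1,854
Final answer: 1,854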